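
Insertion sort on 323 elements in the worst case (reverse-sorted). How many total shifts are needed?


In the worst case (reverse-sorted), each element shifts past all previous:
  Element 1: 1 shifts
  Element 2: 2 shifts
  Element 3: 3 shifts
  Element 4: 4 shifts
  Element 5: 5 shifts
  ...
  Element 322: 322 shifts
Total = 1 + 2 + ... + 322
= 323*(323-1)/2 = 52003


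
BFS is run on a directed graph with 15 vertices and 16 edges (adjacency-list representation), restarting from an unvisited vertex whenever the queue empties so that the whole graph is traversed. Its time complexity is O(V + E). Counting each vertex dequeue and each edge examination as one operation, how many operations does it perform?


A full BFS traversal dequeues each vertex exactly once and examines each directed edge exactly once.
V = 15 (vertex processing cost)
E = 16 (edge examination cost)
Total operations proportional to V + E = 15 + 16 = 31


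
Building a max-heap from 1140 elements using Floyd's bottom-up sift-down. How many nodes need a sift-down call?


In a heap of 1140 elements (0-indexed array):
  Last element index: 1139
  Parent of last element: floor((1139 - 1) / 2) = 569
  Internal nodes: indices 0 to 569
  Count = floor(1140/2) = 570


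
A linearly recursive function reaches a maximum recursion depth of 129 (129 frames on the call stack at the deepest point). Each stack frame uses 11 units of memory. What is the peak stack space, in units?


Maximum recursion depth = 129 frames
Memory per frame = 11 units
Total stack space = depth * frame_size
= 129 * 11 = 1419


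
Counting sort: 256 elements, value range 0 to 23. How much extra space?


n = 256 (output array)
k = 24 (count array for 24 distinct values)
Extra space = 256 + 24 = 280


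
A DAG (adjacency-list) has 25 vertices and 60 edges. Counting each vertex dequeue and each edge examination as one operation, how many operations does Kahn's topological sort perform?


V = 25 (vertex processing)
E = 60 (edge processing)
V + E = 25 + 60 = 85


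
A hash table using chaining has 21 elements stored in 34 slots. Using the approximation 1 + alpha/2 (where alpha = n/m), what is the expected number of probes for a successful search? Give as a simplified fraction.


Load factor alpha = n/m = 21/34
Expected probes = 1 + alpha/2 = 1 + 21/(2*34)
= 1 + 21/68
= 68/68 + 21/68
= 89/68


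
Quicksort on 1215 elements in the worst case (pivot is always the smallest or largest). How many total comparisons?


In the worst case, each partition step picks the worst pivot:
  Partition 1: 1214 comparisons (n-1 elements to compare)
  Partition 2: 1213 comparisons
  Partition 3: 1212 comparisons
  Partition 4: 1211 comparisons
  Partition 5: 1210 comparisons
  ...
  Last partition: 0 comparisons
Total = (n-1) + (n-2) + ... + 1 + 0 = n*(n-1)/2
= 1215*1214/2 = 737505


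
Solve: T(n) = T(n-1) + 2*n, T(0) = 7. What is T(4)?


Expanding the recurrence:
T(4) = T(3) + 2*4
       = T(2) + 2*3 + 2*4
       ...
       = T(0) + 2*(1 + 2 + ... + 4)
       = 7 + 2 * 4*5/2
       = 7 + 2 * 10
       = 7 + 20 = 27


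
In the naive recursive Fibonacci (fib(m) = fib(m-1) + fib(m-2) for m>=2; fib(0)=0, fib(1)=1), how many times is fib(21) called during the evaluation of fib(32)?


Let N(m) = number of times fib(m) is called while evaluating fib(32).
N(32) = 1 (the initial call).
N(31) = 1 (only fib(32) calls it).
For 1 <= m <= 30: fib(m) is called by fib(m+1) and fib(m+2), so
  N(m) = N(m+1) + N(m+2).
fib(0) is called only by fib(2), so N(0) = N(2).
Walk down from m=32:
  N(32)=1, N(31)=1, N(30)=2, N(29)=3, N(28)=5, N(27)=8, N(26)=13, N(25)=21, N(24)=34, N(23)=55, N(22)=89, N(21)=144
N(21) = 144


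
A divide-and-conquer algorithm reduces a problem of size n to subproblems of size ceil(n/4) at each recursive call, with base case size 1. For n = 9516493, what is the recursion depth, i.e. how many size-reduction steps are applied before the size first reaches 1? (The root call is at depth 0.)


Each step divides the size by 4 (rounding up); after k steps the size is ceil(n/4^k), which equals 1 exactly when 4^k >= n.
So the depth is the smallest k with 4^k >= 9516493, i.e. ceil(log_4(9516493)).
4^11 = 4194304 < 9516493 <= 16777216 = 4^12
Recursion depth = 12


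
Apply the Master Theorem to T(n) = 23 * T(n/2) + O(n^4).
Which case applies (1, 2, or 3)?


The Master Theorem: T(n) = a*T(n/b) + O(n^c)
  a = 23, b = 2, c = 4
log_b(a) = log_2(23) ~ 4.524
Compare b^c with a: 2^4 = 16 < 23, so c < log_b(a).
Since c < log_b(a), Case 1 applies.
T(n) = O(n^(log_2 23)) ~ O(n^4.524)
Master Theorem case = 1


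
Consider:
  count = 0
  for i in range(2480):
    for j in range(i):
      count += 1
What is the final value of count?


For each i, the inner loop runs i times:
  i=0: inner runs 0 times
  i=1: inner runs 1 time
  i=2: inner runs 2 times
  i=3: inner runs 3 times
  i=4: inner runs 4 times
  i=5: inner runs 5 times
  i=6: inner runs 6 times
  i=7: inner runs 7 times
  ...
Total = 0 + 1 + 2 + ... + 2479 = 2480*(2480-1)/2 = 3073960


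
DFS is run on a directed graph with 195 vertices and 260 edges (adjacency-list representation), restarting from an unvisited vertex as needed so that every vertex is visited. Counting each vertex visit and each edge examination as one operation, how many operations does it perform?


A full DFS traversal processes each vertex exactly once (push/pop on stack).
Each directed edge is examined once.
V = 195, E = 260
V + E = 455


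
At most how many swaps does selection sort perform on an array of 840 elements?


Each of the 839 passes places one element in its final position.
Pass 1: swap minimum into position 0
Pass 2: swap minimum of remaining into position 1
...
Pass 839: last two elements, one swap
Maximum swaps = 840 - 1 = 839


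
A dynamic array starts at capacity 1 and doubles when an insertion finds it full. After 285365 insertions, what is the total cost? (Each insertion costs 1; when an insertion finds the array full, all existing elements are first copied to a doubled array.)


Insertion cost: 285365 (one per element)
Resizes occur just before inserting elements 2, 3, 5, 9, ...
Elements copied at each resize: 1 + 2 + 4 + 8 + 16 + 32 + 64 + 128 + 256 + 512 + 1024 + 2048 + 4096 + 8192 + 16384 + 32768 + 65536 + 131072 + 262144
Sum of copies = 524287 (geometric series: 2^k - 1)
Total = 285365 + 524287 = 809652


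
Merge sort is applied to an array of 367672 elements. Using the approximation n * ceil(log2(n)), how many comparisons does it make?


Merge sort divides the array into halves recursively.
Number of levels = ceil(log2(367672)) = 19
At each level, approximately n = 367672 comparisons are needed for merging.
Total comparisons ~ n * ceil(log2(n)) = 367672 * 19 = 6985768


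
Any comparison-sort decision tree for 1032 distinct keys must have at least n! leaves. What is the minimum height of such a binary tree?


A binary decision tree of height h has at most 2^h leaves and needs at least n! of them, so h >= ceil(log2(n!)).
1032! is far too large to multiply out, so use Stirling's series:
  ln(n!) ~ n ln n - n + (1/2) ln(2 pi n) + 1/(12n)  (error below 1/(360 n^3), negligible here)
  ln(1032) = 6.9392539
  n ln n = 1032 * 6.9392539 = 7161.3100
  (1/2) ln(2 pi * 1032) = (1/2) ln(6484.2472) = 4.3886
  1/(12*1032) = 0.0001
  ln(1032!) ~ 7161.3100 - 1032 + 4.3886 + 0.0001 = 6133.6987
Convert to base 2: log2(1032!) = 6133.6987 / ln 2 = 6133.6987 / 0.69314718 = 8849.0567
ceil(8849.0567) = 8850


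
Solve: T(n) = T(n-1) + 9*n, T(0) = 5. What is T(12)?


Expanding the recurrence:
T(12) = T(11) + 9*12
       = T(10) + 9*11 + 9*12
       ...
       = T(0) + 9*(1 + 2 + ... + 12)
       = 5 + 9 * 12*13/2
       = 5 + 9 * 78
       = 5 + 702 = 707


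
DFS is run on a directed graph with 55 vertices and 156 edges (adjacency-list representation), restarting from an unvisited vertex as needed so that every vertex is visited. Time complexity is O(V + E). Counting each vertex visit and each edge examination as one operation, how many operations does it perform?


A full DFS traversal processes each vertex exactly once (push/pop on stack).
Each directed edge is examined once.
V = 55, E = 156
V + E = 211


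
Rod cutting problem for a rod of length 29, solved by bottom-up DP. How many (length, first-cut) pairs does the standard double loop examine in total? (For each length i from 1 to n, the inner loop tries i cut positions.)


For each subproblem length i = 1..29, the inner loop considers i possible first cuts.
Total = 1 + 2 + ... + 29
= 29*(29+1)/2
= 29*30/2 = 435


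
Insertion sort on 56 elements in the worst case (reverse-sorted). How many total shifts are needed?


In the worst case (reverse-sorted), each element shifts past all previous:
  Element 1: 1 shifts
  Element 2: 2 shifts
  Element 3: 3 shifts
  Element 4: 4 shifts
  Element 5: 5 shifts
  ...
  Element 55: 55 shifts
Total = 1 + 2 + ... + 55
= 56*(56-1)/2 = 1540


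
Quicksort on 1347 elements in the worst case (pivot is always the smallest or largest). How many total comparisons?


In the worst case, each partition step picks the worst pivot:
  Partition 1: 1346 comparisons (n-1 elements to compare)
  Partition 2: 1345 comparisons
  Partition 3: 1344 comparisons
  Partition 4: 1343 comparisons
  Partition 5: 1342 comparisons
  ...
  Last partition: 0 comparisons
Total = (n-1) + (n-2) + ... + 1 + 0 = n*(n-1)/2
= 1347*1346/2 = 906531


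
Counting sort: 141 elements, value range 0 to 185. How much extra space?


n = 141 (output array)
k = 186 (count array for 186 distinct values)
Extra space = 141 + 186 = 327


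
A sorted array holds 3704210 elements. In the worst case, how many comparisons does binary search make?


Halving sequence: 3704210 -> 1852105 -> 926052 -> 463026 -> 231513 -> 115756 -> 57878 -> 28939 -> 14469 -> 7234 -> 3617 -> 1808 -> 904 -> 452 -> 226 -> 113 -> 56 -> 28 -> 14 -> 7 -> 3 -> 1
Number of halvings = 21
Max comparisons = 21 + 1 = 22


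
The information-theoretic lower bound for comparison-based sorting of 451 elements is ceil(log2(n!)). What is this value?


A binary decision tree of height h has at most 2^h leaves and needs at least n! of them, so h >= ceil(log2(n!)).
451! is far too large to multiply out, so use Stirling's series:
  ln(n!) ~ n ln n - n + (1/2) ln(2 pi n) + 1/(12n)  (error below 1/(360 n^3), negligible here)
  ln(451) = 6.1114673
  n ln n = 451 * 6.1114673 = 2756.2718
  (1/2) ln(2 pi * 451) = (1/2) ln(2833.7166) = 3.9747
  1/(12*451) = 0.0002
  ln(451!) ~ 2756.2718 - 451 + 3.9747 + 0.0002 = 2309.2467
Convert to base 2: log2(451!) = 2309.2467 / ln 2 = 2309.2467 / 0.69314718 = 3331.5388
ceil(3331.5388) = 3332


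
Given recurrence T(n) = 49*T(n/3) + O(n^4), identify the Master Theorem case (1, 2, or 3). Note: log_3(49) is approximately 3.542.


Master Theorem parameters: a=49, b=3, c=4
log_b(a) = 3.542
Compare b^c with a: 3^4 = 81 > 49, so c > log_b(a).
Comparing c=4 vs log_b(a)=3.542:
4 > 3.542 => Case 3
Result: T(n) = O(n^4)
Master Theorem case = 3


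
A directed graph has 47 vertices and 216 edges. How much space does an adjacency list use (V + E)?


Adjacency list: one list head per vertex + one entry per edge
Vertex heads: 47
Edge entries: 216
Total = 47 + 216 = 263


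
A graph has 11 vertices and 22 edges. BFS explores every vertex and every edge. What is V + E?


A full BFS traversal dequeues each vertex once and examines each edge once.
Vertex visits: 11
Edge visits: 22
V + E = 11 + 22 = 33


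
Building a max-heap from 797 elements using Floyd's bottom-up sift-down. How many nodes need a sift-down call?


In a heap of 797 elements (0-indexed array):
  Last element index: 796
  Parent of last element: floor((796 - 1) / 2) = 397
  Internal nodes: indices 0 to 397
  Count = floor(797/2) = 398


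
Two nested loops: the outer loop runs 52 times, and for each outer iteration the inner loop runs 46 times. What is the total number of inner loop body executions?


Outer loop: 52 iterations
Inner loop: 46 iterations per outer iteration
Total = 52 * 46 = 2392


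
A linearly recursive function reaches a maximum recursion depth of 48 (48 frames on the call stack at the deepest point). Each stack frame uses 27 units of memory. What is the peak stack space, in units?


Maximum recursion depth = 48 frames
Memory per frame = 27 units
Total stack space = depth * frame_size
= 48 * 27 = 1296


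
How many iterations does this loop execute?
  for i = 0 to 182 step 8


The loop variable i takes values starting at 0 and increments by 8 each iteration.
Sequence: i = 0, 8, 16, 24, 32, 40, 48, 56, 64, ...
The upper bound 182 is inclusive, so the count is floor((last - first) / step) + 1:
floor((182 - 0) / 8) + 1 = floor(182/8) + 1 = 22 + 1 = 23


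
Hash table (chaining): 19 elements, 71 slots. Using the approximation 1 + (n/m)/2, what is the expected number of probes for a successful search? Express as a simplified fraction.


Computing expected probes:
alpha = 19/71
= 1 + alpha/2
= 1 + 19/(2*71)
= (2*71 + 19) / (2*71)
= 161/142


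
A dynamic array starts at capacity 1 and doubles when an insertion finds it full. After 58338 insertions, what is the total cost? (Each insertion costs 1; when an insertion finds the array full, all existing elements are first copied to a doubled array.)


Insertion cost: 58338 (one per element)
Resizes occur just before inserting elements 2, 3, 5, 9, ...
Elements copied at each resize: 1 + 2 + 4 + 8 + 16 + 32 + 64 + 128 + 256 + 512 + 1024 + 2048 + 4096 + 8192 + 16384 + 32768
Sum of copies = 65535 (geometric series: 2^k - 1)
Total = 58338 + 65535 = 123873


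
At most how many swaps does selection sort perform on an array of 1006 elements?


Each of the 1005 passes places one element in its final position.
Pass 1: swap minimum into position 0
Pass 2: swap minimum of remaining into position 1
...
Pass 1005: last two elements, one swap
Maximum swaps = 1006 - 1 = 1005


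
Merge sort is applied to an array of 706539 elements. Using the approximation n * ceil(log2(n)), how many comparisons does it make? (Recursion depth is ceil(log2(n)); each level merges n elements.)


Merge sort divides the array into halves recursively.
Number of levels = ceil(log2(706539)) = 20
At each level, approximately n = 706539 comparisons are needed for merging.
Total comparisons ~ n * ceil(log2(n)) = 706539 * 20 = 14130780


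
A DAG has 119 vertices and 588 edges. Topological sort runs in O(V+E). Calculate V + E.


V = 119 (vertex processing)
E = 588 (edge processing)
V + E = 119 + 588 = 707


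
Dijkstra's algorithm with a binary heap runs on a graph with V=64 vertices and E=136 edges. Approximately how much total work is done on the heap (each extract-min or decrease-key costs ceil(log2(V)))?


Dijkstra with a binary heap: each vertex is extracted once, each edge may relax once.
Each heap operation costs O(log V).
V + E = 64 + 136 = 200
ceil(log2(64)) = 6 (since 2^5 = 32 < 64 <= 64 = 2^6)
Total heap work = (V+E) * ceil(log2(V)) = 200 * 6 = 1200


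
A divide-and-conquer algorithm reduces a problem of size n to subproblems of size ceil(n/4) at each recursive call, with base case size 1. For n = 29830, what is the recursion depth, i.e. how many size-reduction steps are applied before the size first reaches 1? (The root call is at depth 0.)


Each step divides the size by 4 (rounding up); after k steps the size is ceil(n/4^k), which equals 1 exactly when 4^k >= n.
So the depth is the smallest k with 4^k >= 29830, i.e. ceil(log_4(29830)).
4^7 = 16384 < 29830 <= 65536 = 4^8
Recursion depth = 8


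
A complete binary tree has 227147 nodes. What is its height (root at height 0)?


In a complete binary tree, level k holds nodes 2^k .. 2^(k+1)-1 (1-indexed).
Height = floor(log2(n)) = floor(log2(227147)) = 17
Check: 2^17 = 131072 <= 227147 < 262144 = 2^18


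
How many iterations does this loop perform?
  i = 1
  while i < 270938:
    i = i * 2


The loop variable doubles each iteration:
i = 1 -> 2 -> 4 -> 8 -> 16 -> 32 -> 64 -> 128 -> 256 -> 512 -> 1024 -> 2048 -> 4096 -> 8192 -> 16384 -> 32768 -> 65536 -> 131072 -> 262144 -> 524288 (stop, 524288 >= 270938)
Number of doublings = ceil(log2(270938)) = 19


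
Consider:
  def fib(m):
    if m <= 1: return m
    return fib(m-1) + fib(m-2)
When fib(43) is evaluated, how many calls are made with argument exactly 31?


Let N(m) = number of times fib(m) is called while evaluating fib(43).
N(43) = 1 (the initial call).
N(42) = 1 (only fib(43) calls it).
For 1 <= m <= 41: fib(m) is called by fib(m+1) and fib(m+2), so
  N(m) = N(m+1) + N(m+2).
fib(0) is called only by fib(2), so N(0) = N(2).
Walk down from m=43:
  N(43)=1, N(42)=1, N(41)=2, N(40)=3, N(39)=5, N(38)=8, N(37)=13, N(36)=21, N(35)=34, N(34)=55, N(33)=89, N(32)=144, N(31)=233
N(31) = 233


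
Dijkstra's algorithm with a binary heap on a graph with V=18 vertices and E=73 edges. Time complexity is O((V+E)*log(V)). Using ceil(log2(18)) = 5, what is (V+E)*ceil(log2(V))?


Dijkstra with a binary heap: each vertex is extracted once, each edge may relax once.
Each heap operation costs O(log V).
V + E = 18 + 73 = 91
ceil(log2(18)) = 5 (since 2^4 = 16 < 18 <= 32 = 2^5)
Total heap work = (V+E) * ceil(log2(V)) = 91 * 5 = 455


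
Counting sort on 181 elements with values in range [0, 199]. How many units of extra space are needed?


Output array size: 181 (to store sorted result)
Count array size: 200 (one slot per possible value, range 0 to 199)
Total extra space = 181 + 200 = 381


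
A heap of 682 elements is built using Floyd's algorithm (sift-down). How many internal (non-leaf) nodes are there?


Leaf nodes occupy roughly half the array.
Sift-down is called for each internal node, starting from the last one.
Internal nodes = floor(n/2) = floor(682/2) = 341


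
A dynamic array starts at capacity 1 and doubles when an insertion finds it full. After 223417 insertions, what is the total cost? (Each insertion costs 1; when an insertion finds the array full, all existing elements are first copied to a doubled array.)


Insertion cost: 223417 (one per element)
Resizes occur just before inserting elements 2, 3, 5, 9, ...
Elements copied at each resize: 1 + 2 + 4 + 8 + 16 + 32 + 64 + 128 + 256 + 512 + 1024 + 2048 + 4096 + 8192 + 16384 + 32768 + 65536 + 131072
Sum of copies = 262143 (geometric series: 2^k - 1)
Total = 223417 + 262143 = 485560


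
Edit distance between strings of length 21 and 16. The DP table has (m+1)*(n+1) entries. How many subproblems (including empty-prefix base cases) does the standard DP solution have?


The table includes base cases (empty prefixes).
Rows: (m+1) = 22
Columns: (n+1) = 17
Total = 22 * 17 = 374


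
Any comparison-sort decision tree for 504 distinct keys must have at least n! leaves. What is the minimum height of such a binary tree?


A binary decision tree of height h has at most 2^h leaves and needs at least n! of them, so h >= ceil(log2(n!)).
504! is far too large to multiply out, so use Stirling's series:
  ln(n!) ~ n ln n - n + (1/2) ln(2 pi n) + 1/(12n)  (error below 1/(360 n^3), negligible here)
  ln(504) = 6.2225763
  n ln n = 504 * 6.2225763 = 3136.1785
  (1/2) ln(2 pi * 504) = (1/2) ln(3166.7254) = 4.0302
  1/(12*504) = 0.0002
  ln(504!) ~ 3136.1785 - 504 + 4.0302 + 0.0002 = 2636.2089
Convert to base 2: log2(504!) = 2636.2089 / ln 2 = 2636.2089 / 0.69314718 = 3803.2455
ceil(3803.2455) = 3804


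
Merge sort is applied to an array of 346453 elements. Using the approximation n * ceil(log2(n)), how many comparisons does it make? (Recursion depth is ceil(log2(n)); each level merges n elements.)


Merge sort divides the array into halves recursively.
Number of levels = ceil(log2(346453)) = 19
At each level, approximately n = 346453 comparisons are needed for merging.
Total comparisons ~ n * ceil(log2(n)) = 346453 * 19 = 6582607


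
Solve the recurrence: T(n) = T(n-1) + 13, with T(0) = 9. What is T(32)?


Unrolling the recurrence:
T(32) = T(31) + 13
       = T(30) + 13 + 13
       = T(29) + 13*3
       ...
       = T(0) + 13*32
       = 9 + 416 = 425


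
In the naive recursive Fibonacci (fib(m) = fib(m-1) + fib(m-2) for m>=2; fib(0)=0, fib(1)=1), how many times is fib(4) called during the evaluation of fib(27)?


Let N(m) = number of times fib(m) is called while evaluating fib(27).
N(27) = 1 (the initial call).
N(26) = 1 (only fib(27) calls it).
For 1 <= m <= 25: fib(m) is called by fib(m+1) and fib(m+2), so
  N(m) = N(m+1) + N(m+2).
fib(0) is called only by fib(2), so N(0) = N(2).
Walk down from m=27:
  N(27)=1, N(26)=1, N(25)=2, N(24)=3, N(23)=5, N(22)=8, N(21)=13, N(20)=21, N(19)=34, N(18)=55, N(17)=89, N(16)=144, N(15)=233, N(14)=377, N(13)=610, N(12)=987, N(11)=1597, N(10)=2584, N(9)=4181, N(8)=6765, N(7)=10946, N(6)=17711, N(5)=28657, N(4)=46368
N(4) = 46368


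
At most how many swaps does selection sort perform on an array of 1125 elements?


Each of the 1124 passes places one element in its final position.
Pass 1: swap minimum into position 0
Pass 2: swap minimum of remaining into position 1
...
Pass 1124: last two elements, one swap
Maximum swaps = 1125 - 1 = 1124


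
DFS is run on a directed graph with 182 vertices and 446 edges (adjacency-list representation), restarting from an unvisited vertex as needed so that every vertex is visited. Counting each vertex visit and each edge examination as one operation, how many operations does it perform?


A full DFS traversal processes each vertex exactly once (push/pop on stack).
Each directed edge is examined once.
V = 182, E = 446
V + E = 628


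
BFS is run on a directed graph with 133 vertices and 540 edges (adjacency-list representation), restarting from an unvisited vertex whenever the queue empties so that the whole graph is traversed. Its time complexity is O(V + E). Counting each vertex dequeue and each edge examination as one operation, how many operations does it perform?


A full BFS traversal dequeues each vertex exactly once and examines each directed edge exactly once.
V = 133 (vertex processing cost)
E = 540 (edge examination cost)
Total operations proportional to V + E = 133 + 540 = 673


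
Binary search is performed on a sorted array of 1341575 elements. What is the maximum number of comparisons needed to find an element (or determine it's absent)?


Binary search halves the search space each comparison:
  Step 1: search space = 1341575 -> 670787
  Step 2: search space = 670787 -> 335393
  Step 3: search space = 335393 -> 167696
  Step 4: search space = 167696 -> 83848
  Step 5: search space = 83848 -> 41924
  Step 6: search space = 41924 -> 20962
  Step 7: search space = 20962 -> 10481
  Step 8: search space = 10481 -> 5240
  Step 9: search space = 5240 -> 2620
  Step 10: search space = 2620 -> 1310
  Step 11: search space = 1310 -> 655
  Step 12: search space = 655 -> 327
  Step 13: search space = 327 -> 163
  Step 14: search space = 163 -> 81
  Step 15: search space = 81 -> 40
  Step 16: search space = 40 -> 20
  Step 17: search space = 20 -> 10
  Step 18: search space = 10 -> 5
  Step 19: search space = 5 -> 2
  Step 20: search space = 2 -> 1
  Step 21: search space = 1 (final check)
Maximum comparisons = floor(log2(1341575)) + 1 = 20 + 1 = 21


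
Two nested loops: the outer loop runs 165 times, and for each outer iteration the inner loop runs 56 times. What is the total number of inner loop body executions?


Outer loop: 165 iterations
Inner loop: 56 iterations per outer iteration
Total = 165 * 56 = 9240


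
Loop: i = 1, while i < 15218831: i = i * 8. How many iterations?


i multiplies by 8 each step:
i = 1 -> 8 -> 64 -> 512 -> 4096 -> 32768 -> 262144 -> 2097152 -> 16777216 (stop)
Iterations = ceil(log_8(15218831)) = 8


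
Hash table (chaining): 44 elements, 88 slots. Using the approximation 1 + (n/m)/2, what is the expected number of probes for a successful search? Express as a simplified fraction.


Computing expected probes:
alpha = 44/88
= 1 + alpha/2
= 1 + 44/(2*88)
= (2*88 + 44) / (2*88)
= 220/176 = 5/4


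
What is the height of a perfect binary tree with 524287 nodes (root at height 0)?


A perfect binary tree with 524287 nodes:
  524287 = 2^19 - 1
  Levels: 0, 1, ..., 18
  Height = 18


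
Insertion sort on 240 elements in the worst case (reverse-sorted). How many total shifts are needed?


In the worst case (reverse-sorted), each element shifts past all previous:
  Element 1: 1 shifts
  Element 2: 2 shifts
  Element 3: 3 shifts
  Element 4: 4 shifts
  Element 5: 5 shifts
  ...
  Element 239: 239 shifts
Total = 1 + 2 + ... + 239
= 240*(240-1)/2 = 28680


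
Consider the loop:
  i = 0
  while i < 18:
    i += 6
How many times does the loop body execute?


Starting at i = 0, each iteration adds 6.
Iterations until i >= 18:
  Iteration 1: i = 0 -> i = 6
  Iteration 2: i = 6 -> i = 12
  Iteration 3: i = 12 -> i = 18
Total iterations = ceil(18/6) = 3


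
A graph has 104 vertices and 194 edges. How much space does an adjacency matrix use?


Adjacency matrix: V x V grid of entries
Space = V^2 = 104^2 = 104 * 104 = 10816


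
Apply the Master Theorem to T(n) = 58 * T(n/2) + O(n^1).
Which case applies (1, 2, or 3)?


The Master Theorem: T(n) = a*T(n/b) + O(n^c)
  a = 58, b = 2, c = 1
log_b(a) = log_2(58) ~ 5.858
Compare b^c with a: 2^1 = 2 < 58, so c < log_b(a).
Since c < log_b(a), Case 1 applies.
T(n) = O(n^(log_2 58)) ~ O(n^5.858)
Master Theorem case = 1


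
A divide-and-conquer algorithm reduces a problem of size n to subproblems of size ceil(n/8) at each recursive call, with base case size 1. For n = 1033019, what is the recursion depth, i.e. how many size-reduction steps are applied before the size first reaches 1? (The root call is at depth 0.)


Each step divides the size by 8 (rounding up); after k steps the size is ceil(n/8^k), which equals 1 exactly when 8^k >= n.
So the depth is the smallest k with 8^k >= 1033019, i.e. ceil(log_8(1033019)).
8^6 = 262144 < 1033019 <= 2097152 = 8^7
Recursion depth = 7


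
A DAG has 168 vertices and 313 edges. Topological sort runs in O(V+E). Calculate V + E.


V = 168 (vertex processing)
E = 313 (edge processing)
V + E = 168 + 313 = 481


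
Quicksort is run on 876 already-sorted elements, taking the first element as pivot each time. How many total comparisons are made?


Sum of comparisons per partition:
875 + 874 + ... + 1 + 0
= 876 * (876 - 1) / 2
= 876 * 875 / 2
= 383250


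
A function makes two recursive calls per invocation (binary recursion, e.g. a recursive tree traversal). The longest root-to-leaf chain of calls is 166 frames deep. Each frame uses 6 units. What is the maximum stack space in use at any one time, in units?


Binary recursion: the two calls run one after the other, so only one root-to-leaf chain of frames is on the stack at a time.
Maximum depth (longest chain) = 166 frames
Each frame = 6 units
Max stack space = 166 * 6 = 996


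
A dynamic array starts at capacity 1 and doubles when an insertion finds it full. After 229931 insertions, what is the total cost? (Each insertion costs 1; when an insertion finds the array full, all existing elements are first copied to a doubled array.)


Insertion cost: 229931 (one per element)
Resizes occur just before inserting elements 2, 3, 5, 9, ...
Elements copied at each resize: 1 + 2 + 4 + 8 + 16 + 32 + 64 + 128 + 256 + 512 + 1024 + 2048 + 4096 + 8192 + 16384 + 32768 + 65536 + 131072
Sum of copies = 262143 (geometric series: 2^k - 1)
Total = 229931 + 262143 = 492074


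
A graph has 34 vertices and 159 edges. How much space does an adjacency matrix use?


Adjacency matrix: V x V grid of entries
Space = V^2 = 34^2 = 34 * 34 = 1156


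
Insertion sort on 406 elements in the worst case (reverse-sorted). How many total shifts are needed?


In the worst case (reverse-sorted), each element shifts past all previous:
  Element 1: 1 shifts
  Element 2: 2 shifts
  Element 3: 3 shifts
  Element 4: 4 shifts
  Element 5: 5 shifts
  ...
  Element 405: 405 shifts
Total = 1 + 2 + ... + 405
= 406*(406-1)/2 = 82215


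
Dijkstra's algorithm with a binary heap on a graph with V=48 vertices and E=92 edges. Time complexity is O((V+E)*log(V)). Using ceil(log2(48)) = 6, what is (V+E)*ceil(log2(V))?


Dijkstra with a binary heap: each vertex is extracted once, each edge may relax once.
Each heap operation costs O(log V).
V + E = 48 + 92 = 140
ceil(log2(48)) = 6 (since 2^5 = 32 < 48 <= 64 = 2^6)
Total heap work = (V+E) * ceil(log2(V)) = 140 * 6 = 840


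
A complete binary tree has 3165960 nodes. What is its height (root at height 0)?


In a complete binary tree, level k holds nodes 2^k .. 2^(k+1)-1 (1-indexed).
Height = floor(log2(n)) = floor(log2(3165960)) = 21
Check: 2^21 = 2097152 <= 3165960 < 4194304 = 2^22


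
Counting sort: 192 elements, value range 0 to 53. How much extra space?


n = 192 (output array)
k = 54 (count array for 54 distinct values)
Extra space = 192 + 54 = 246


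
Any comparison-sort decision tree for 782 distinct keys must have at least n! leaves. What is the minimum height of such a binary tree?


A binary decision tree of height h has at most 2^h leaves and needs at least n! of them, so h >= ceil(log2(n!)).
782! is far too large to multiply out, so use Stirling's series:
  ln(n!) ~ n ln n - n + (1/2) ln(2 pi n) + 1/(12n)  (error below 1/(360 n^3), negligible here)
  ln(782) = 6.6618547
  n ln n = 782 * 6.6618547 = 5209.5704
  (1/2) ln(2 pi * 782) = (1/2) ln(4913.4509) = 4.2499
  1/(12*782) = 0.0001
  ln(782!) ~ 5209.5704 - 782 + 4.2499 + 0.0001 = 4431.8204
Convert to base 2: log2(782!) = 4431.8204 / ln 2 = 4431.8204 / 0.69314718 = 6393.7653
ceil(6393.7653) = 6394


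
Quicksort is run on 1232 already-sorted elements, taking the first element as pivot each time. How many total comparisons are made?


Sum of comparisons per partition:
1231 + 1230 + ... + 1 + 0
= 1232 * (1232 - 1) / 2
= 1232 * 1231 / 2
= 758296


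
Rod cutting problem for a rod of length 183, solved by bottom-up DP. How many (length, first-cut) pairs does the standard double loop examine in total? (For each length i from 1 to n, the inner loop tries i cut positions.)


For each subproblem length i = 1..183, the inner loop considers i possible first cuts.
Total = 1 + 2 + ... + 183
= 183*(183+1)/2
= 183*184/2 = 16836


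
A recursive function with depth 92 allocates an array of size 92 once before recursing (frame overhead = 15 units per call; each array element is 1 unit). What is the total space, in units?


Array allocation: 92 units (allocated once)
Stack frames: 92 deep * 15 per frame = 1380 units
Total = 92 + 1380 = 1472


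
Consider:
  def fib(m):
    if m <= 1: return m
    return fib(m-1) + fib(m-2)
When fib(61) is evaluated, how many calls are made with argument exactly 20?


Let N(m) = number of times fib(m) is called while evaluating fib(61).
N(61) = 1 (the initial call).
N(60) = 1 (only fib(61) calls it).
For 1 <= m <= 59: fib(m) is called by fib(m+1) and fib(m+2), so
  N(m) = N(m+1) + N(m+2).
fib(0) is called only by fib(2), so N(0) = N(2).
Walk down from m=61:
  N(61)=1, N(60)=1, N(59)=2, N(58)=3, N(57)=5, N(56)=8, N(55)=13, N(54)=21, N(53)=34, N(52)=55, N(51)=89, N(50)=144, N(49)=233, N(48)=377, N(47)=610, N(46)=987, N(45)=1597, N(44)=2584, N(43)=4181, N(42)=6765, N(41)=10946, N(40)=17711, N(39)=28657, N(38)=46368, N(37)=75025, N(36)=121393, N(35)=196418, N(34)=317811, N(33)=514229, N(32)=832040, N(31)=1346269, N(30)=2178309, N(29)=3524578, N(28)=5702887, N(27)=9227465, N(26)=14930352, N(25)=24157817, N(24)=39088169, N(23)=63245986, N(22)=102334155, N(21)=165580141, N(20)=267914296
N(20) = 267914296


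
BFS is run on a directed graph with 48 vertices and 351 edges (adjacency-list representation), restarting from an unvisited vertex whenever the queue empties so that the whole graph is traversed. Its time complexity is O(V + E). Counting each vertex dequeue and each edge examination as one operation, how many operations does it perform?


A full BFS traversal dequeues each vertex exactly once and examines each directed edge exactly once.
V = 48 (vertex processing cost)
E = 351 (edge examination cost)
Total operations proportional to V + E = 48 + 351 = 399


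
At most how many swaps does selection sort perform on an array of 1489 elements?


Each of the 1488 passes places one element in its final position.
Pass 1: swap minimum into position 0
Pass 2: swap minimum of remaining into position 1
...
Pass 1488: last two elements, one swap
Maximum swaps = 1489 - 1 = 1488


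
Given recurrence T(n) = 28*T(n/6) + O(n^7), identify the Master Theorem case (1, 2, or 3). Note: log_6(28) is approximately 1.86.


Master Theorem parameters: a=28, b=6, c=7
log_b(a) = 1.86
Compare b^c with a: 6^7 = 279936 > 28, so c > log_b(a).
Comparing c=7 vs log_b(a)=1.86:
7 > 1.86 => Case 3
Result: T(n) = O(n^7)
Master Theorem case = 3


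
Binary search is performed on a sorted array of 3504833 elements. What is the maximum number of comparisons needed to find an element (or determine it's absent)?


Binary search halves the search space each comparison:
  Step 1: search space = 3504833 -> 1752416
  Step 2: search space = 1752416 -> 876208
  Step 3: search space = 876208 -> 438104
  Step 4: search space = 438104 -> 219052
  Step 5: search space = 219052 -> 109526
  Step 6: search space = 109526 -> 54763
  Step 7: search space = 54763 -> 27381
  Step 8: search space = 27381 -> 13690
  Step 9: search space = 13690 -> 6845
  Step 10: search space = 6845 -> 3422
  Step 11: search space = 3422 -> 1711
  Step 12: search space = 1711 -> 855
  Step 13: search space = 855 -> 427
  Step 14: search space = 427 -> 213
  Step 15: search space = 213 -> 106
  Step 16: search space = 106 -> 53
  Step 17: search space = 53 -> 26
  Step 18: search space = 26 -> 13
  Step 19: search space = 13 -> 6
  Step 20: search space = 6 -> 3
  Step 21: search space = 3 -> 1
  Step 22: search space = 1 (final check)
Maximum comparisons = floor(log2(3504833)) + 1 = 21 + 1 = 22


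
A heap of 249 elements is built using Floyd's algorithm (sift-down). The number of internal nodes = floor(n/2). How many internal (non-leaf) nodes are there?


Leaf nodes occupy roughly half the array.
Sift-down is called for each internal node, starting from the last one.
Internal nodes = floor(n/2) = floor(249/2) = 124


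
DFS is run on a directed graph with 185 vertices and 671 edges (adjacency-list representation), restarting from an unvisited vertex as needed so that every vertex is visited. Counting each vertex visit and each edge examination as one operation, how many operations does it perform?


A full DFS traversal processes each vertex exactly once (push/pop on stack).
Each directed edge is examined once.
V = 185, E = 671
V + E = 856


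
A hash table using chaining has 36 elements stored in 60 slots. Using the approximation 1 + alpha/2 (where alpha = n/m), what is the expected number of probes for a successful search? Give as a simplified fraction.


Load factor alpha = n/m = 36/60
Expected probes = 1 + alpha/2 = 1 + 36/(2*60)
= 1 + 36/120
= 120/120 + 36/120
= 156/120
Simplify: 13/10


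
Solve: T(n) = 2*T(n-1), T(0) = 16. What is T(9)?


Unrolling:
T(9) = 2*T(8) = 2^2*T(7) = ... = 2^9*T(0)
= 2^9 * 16
= 512 * 16 = 8192


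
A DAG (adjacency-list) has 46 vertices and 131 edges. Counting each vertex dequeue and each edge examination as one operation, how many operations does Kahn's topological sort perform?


V = 46 (vertex processing)
E = 131 (edge processing)
V + E = 46 + 131 = 177


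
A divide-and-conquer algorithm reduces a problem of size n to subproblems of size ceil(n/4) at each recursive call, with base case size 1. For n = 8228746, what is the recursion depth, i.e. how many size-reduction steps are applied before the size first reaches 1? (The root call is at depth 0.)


Each step divides the size by 4 (rounding up); after k steps the size is ceil(n/4^k), which equals 1 exactly when 4^k >= n.
So the depth is the smallest k with 4^k >= 8228746, i.e. ceil(log_4(8228746)).
4^11 = 4194304 < 8228746 <= 16777216 = 4^12
Recursion depth = 12


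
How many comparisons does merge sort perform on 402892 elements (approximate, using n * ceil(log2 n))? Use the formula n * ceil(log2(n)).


Recursion depth: ceil(log2(402892)) = 19
Each recursion level merges n = 402892 elements
Total = 402892 * 19 = 7654948


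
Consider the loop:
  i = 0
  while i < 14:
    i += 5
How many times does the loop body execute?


Starting at i = 0, each iteration adds 5.
Iterations until i >= 14:
  Iteration 1: i = 0 -> i = 5
  Iteration 2: i = 5 -> i = 10
  Iteration 3: i = 10 -> i = 15
Total iterations = ceil(14/5) = 3


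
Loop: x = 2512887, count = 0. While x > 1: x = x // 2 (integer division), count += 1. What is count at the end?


The variable x halves each step:
x = 2512887 -> 1256443 -> 628221 -> 314110 -> 157055 -> 78527 -> 39263 -> 19631 -> 9815 -> 4907 -> 2453 -> 1226 -> 613 -> 306 -> 153 -> 76 -> 38 -> 19 -> 9 -> 4 -> 2 -> 1
Number of halvings = floor(log2(2512887)) = 21


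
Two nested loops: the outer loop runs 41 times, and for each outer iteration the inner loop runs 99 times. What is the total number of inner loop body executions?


Outer loop: 41 iterations
Inner loop: 99 iterations per outer iteration
Total = 41 * 99 = 4059


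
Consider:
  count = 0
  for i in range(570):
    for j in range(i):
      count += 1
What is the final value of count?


For each i, the inner loop runs i times:
  i=0: inner runs 0 times
  i=1: inner runs 1 time
  i=2: inner runs 2 times
  i=3: inner runs 3 times
  i=4: inner runs 4 times
  i=5: inner runs 5 times
  i=6: inner runs 6 times
  i=7: inner runs 7 times
  ...
Total = 0 + 1 + 2 + ... + 569 = 570*(570-1)/2 = 162165


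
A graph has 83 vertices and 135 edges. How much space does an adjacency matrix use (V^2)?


Adjacency matrix: V x V grid of entries
Space = V^2 = 83^2 = 83 * 83 = 6889


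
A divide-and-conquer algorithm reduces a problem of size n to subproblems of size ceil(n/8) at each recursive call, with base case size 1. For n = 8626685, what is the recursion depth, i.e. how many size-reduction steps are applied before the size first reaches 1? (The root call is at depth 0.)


Each step divides the size by 8 (rounding up); after k steps the size is ceil(n/8^k), which equals 1 exactly when 8^k >= n.
So the depth is the smallest k with 8^k >= 8626685, i.e. ceil(log_8(8626685)).
8^7 = 2097152 < 8626685 <= 16777216 = 8^8
Recursion depth = 8


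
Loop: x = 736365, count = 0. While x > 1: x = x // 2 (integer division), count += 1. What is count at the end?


The variable x halves each step:
x = 736365 -> 368182 -> 184091 -> 92045 -> 46022 -> 23011 -> 11505 -> 5752 -> 2876 -> 1438 -> 719 -> 359 -> 179 -> 89 -> 44 -> 22 -> 11 -> 5 -> 2 -> 1
Number of halvings = floor(log2(736365)) = 19


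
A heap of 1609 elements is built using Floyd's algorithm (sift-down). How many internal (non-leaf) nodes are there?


Leaf nodes occupy roughly half the array.
Sift-down is called for each internal node, starting from the last one.
Internal nodes = floor(n/2) = floor(1609/2) = 804


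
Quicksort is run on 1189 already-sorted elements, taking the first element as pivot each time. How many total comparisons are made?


Sum of comparisons per partition:
1188 + 1187 + ... + 1 + 0
= 1189 * (1189 - 1) / 2
= 1189 * 1188 / 2
= 706266


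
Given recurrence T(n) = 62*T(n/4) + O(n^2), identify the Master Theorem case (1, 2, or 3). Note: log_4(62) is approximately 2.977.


Master Theorem parameters: a=62, b=4, c=2
log_b(a) = 2.977
Compare b^c with a: 4^2 = 16 < 62, so c < log_b(a).
Comparing c=2 vs log_b(a)=2.977:
2 < 2.977 => Case 1
Result: T(n) = O(n^(log_4 62)) ~ O(n^2.977)
Master Theorem case = 1


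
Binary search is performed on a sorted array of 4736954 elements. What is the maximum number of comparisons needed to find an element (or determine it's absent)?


Binary search halves the search space each comparison:
  Step 1: search space = 4736954 -> 2368477
  Step 2: search space = 2368477 -> 1184238
  Step 3: search space = 1184238 -> 592119
  Step 4: search space = 592119 -> 296059
  Step 5: search space = 296059 -> 148029
  Step 6: search space = 148029 -> 74014
  Step 7: search space = 74014 -> 37007
  Step 8: search space = 37007 -> 18503
  Step 9: search space = 18503 -> 9251
  Step 10: search space = 9251 -> 4625
  Step 11: search space = 4625 -> 2312
  Step 12: search space = 2312 -> 1156
  Step 13: search space = 1156 -> 578
  Step 14: search space = 578 -> 289
  Step 15: search space = 289 -> 144
  Step 16: search space = 144 -> 72
  Step 17: search space = 72 -> 36
  Step 18: search space = 36 -> 18
  Step 19: search space = 18 -> 9
  Step 20: search space = 9 -> 4
  Step 21: search space = 4 -> 2
  Step 22: search space = 2 -> 1
  Step 23: search space = 1 (final check)
Maximum comparisons = floor(log2(4736954)) + 1 = 22 + 1 = 23
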